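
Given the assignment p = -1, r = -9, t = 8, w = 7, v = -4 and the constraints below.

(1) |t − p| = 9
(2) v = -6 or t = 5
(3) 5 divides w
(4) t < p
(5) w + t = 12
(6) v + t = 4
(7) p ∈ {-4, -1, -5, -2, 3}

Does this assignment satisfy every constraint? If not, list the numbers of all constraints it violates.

Constraints 2, 3, 4, and 5 are violated.

(1) |8 − (-1)| = 9 — OK.
(2) v = -4 ≠ -6 and t = 8 ≠ 5; both disjuncts false — violated.
(3) 7 = 5×1 + 2, so 5 does not divide 7 — violated.
(4) t = 8, p = -1; 8 ≥ -1 (want <) — violated.
(5) w + t = 7 + 8 = 15, not 12 — violated.
(6) v + t = -4 + 8 = 4 — OK.
(7) p = -1 is in {-4, -1, -5, -2, 3} — OK.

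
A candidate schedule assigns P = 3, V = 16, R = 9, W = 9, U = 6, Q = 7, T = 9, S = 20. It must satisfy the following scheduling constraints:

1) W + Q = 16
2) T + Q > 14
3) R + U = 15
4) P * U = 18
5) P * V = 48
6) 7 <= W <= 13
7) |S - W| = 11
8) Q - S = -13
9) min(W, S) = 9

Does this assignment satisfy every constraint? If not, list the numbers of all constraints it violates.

1) W + Q = 9 + 7 = 16 — holds.
2) T + Q = 9 + 7 = 16; 16 > 14 — holds.
3) R + U = 9 + 6 = 15 — holds.
4) P * U = 3 * 6 = 18 — holds.
5) P * V = 3 * 16 = 48 — holds.
6) W = 9 lies in [7, 13] — holds.
7) |20 - 9| = 11 — holds.
8) Q - S = 7 - 20 = -13 — holds.
9) min(9, 20) = 9 — holds.

All constraints are satisfied.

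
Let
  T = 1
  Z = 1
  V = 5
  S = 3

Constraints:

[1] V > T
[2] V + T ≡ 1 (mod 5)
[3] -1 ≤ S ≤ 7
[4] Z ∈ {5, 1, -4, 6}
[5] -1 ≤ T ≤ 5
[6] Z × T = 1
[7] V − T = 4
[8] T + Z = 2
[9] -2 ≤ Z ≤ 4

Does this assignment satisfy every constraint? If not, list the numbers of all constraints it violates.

No violations.

[1] V = 5, T = 1; 5 > 1 — OK.
[2] V + T = 6; 6 mod 5 = 1 — OK.
[3] S = 3 lies in [-1, 7] — OK.
[4] Z = 1 is in {5, 1, -4, 6} — OK.
[5] T = 1 lies in [-1, 5] — OK.
[6] Z × T = 1 × 1 = 1 — OK.
[7] V − T = 5 − 1 = 4 — OK.
[8] T + Z = 1 + 1 = 2 — OK.
[9] Z = 1 lies in [-2, 4] — OK.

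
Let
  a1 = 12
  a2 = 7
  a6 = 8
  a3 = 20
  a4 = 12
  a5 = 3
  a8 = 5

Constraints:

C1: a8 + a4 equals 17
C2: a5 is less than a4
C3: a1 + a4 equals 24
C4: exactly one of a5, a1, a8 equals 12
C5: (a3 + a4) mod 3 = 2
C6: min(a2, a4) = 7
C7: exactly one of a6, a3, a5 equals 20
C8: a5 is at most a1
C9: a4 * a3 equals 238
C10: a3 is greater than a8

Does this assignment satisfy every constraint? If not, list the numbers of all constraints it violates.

Violated: 9.

C1: a8 + a4 = 5 + 12 = 17 — OK.
C2: a5 = 3, a4 = 12; 3 < 12 — OK.
C3: a1 + a4 = 12 + 12 = 24 — OK.
C4: a5=3, a1=12, a8=5; 1 of them equals 12 — OK.
C5: a3 + a4 = 32; 32 mod 3 = 2 — OK.
C6: min(7, 12) = 7 — OK.
C7: a6=8, a3=20, a5=3; 1 of them equals 20 — OK.
C8: a5 = 3, a1 = 12; 3 ≤ 12 — OK.
C9: a4 * a3 = 12 * 20 = 240, not 238 — violated.
C10: a3 = 20, a8 = 5; 20 > 5 — OK.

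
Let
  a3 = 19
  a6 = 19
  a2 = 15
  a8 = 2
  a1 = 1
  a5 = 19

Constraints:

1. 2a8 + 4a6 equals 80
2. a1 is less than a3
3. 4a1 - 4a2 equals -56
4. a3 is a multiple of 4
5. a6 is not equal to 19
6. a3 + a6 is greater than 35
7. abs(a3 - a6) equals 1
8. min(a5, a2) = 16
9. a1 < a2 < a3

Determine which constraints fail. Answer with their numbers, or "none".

The assignment fails constraints 4, 5, 7, and 8.

1. 2a8 + 4a6 = 2(2) + 4(19) = 80  holds
2. a1 = 1, a3 = 19; 1 < 19  holds
3. 4a1 - 4a2 = 4(1) - 4(15) = -56  holds
4. 19 = 4*4 + 3, so 4 does not divide 19  fails
5. a6 = 19, but 19 is required to differ  fails
6. a3 + a6 = 19 + 19 = 38; 38 > 35  holds
7. abs(19 - 19) = 0, not 1  fails
8. min(19, 15) = 15, not 16  fails
9. values 1 < 15 < 19  holds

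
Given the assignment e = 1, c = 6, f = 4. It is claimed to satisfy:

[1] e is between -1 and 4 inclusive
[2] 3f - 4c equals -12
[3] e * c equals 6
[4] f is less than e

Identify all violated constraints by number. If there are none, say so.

[1] e = 1 lies in [-1, 4]  OK
[2] 3f - 4c = 3(4) - 4(6) = -12  OK
[3] e * c = 1 * 6 = 6  OK
[4] f = 4, e = 1; 4 ≥ 1 (want <)  FAIL

Violated: 4.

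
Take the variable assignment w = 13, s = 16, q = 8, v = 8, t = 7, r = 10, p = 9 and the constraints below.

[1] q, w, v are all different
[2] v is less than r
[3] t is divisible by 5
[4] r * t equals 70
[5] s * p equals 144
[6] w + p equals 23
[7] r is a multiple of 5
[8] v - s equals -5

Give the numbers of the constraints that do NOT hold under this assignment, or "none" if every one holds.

[1] q = v = 8, not all different — violated.
[2] v = 8, r = 10; 8 < 10 — satisfied.
[3] 7 = 5*1 + 2, so 5 does not divide 7 — violated.
[4] r * t = 10 * 7 = 70 — satisfied.
[5] s * p = 16 * 9 = 144 — satisfied.
[6] w + p = 13 + 9 = 22, not 23 — violated.
[7] 10 / 5 = 2, so 5 divides 10 — satisfied.
[8] v - s = 8 - 16 = -8, not -5 — violated.

Violated: 1, 3, 6, and 8.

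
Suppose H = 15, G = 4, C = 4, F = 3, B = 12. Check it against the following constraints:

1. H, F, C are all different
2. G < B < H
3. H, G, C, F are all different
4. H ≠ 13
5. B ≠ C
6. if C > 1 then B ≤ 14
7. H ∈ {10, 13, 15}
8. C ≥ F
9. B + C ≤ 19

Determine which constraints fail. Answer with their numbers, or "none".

1. values 15, 3, 4 are pairwise distinct — holds.
2. values 4 < 12 < 15 — holds.
3. G = C = 4, not all different — does not hold.
4. H = 15, and 15 ≠ 13 — holds.
5. B = 12, C = 4; distinct — holds.
6. C = 4 > 1, so we need B ≤ 14; B = 12 ≤ 14 — holds.
7. H = 15 is in {10, 13, 15} — holds.
8. C = 4, F = 3; 4 ≥ 3 — holds.
9. B + C = 12 + 4 = 16; 16 ≤ 19 — holds.

The assignment fails constraint 3.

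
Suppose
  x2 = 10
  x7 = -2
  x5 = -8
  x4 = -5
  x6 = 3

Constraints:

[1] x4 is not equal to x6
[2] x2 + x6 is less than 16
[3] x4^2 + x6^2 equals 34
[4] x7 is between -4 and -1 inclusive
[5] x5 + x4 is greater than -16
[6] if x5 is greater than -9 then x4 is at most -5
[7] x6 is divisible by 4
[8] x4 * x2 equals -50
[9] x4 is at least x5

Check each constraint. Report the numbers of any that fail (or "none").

No — constraint 7 is not satisfied.

[1] x4 = -5, x6 = 3; distinct — holds.
[2] x2 + x6 = 10 + 3 = 13; 13 < 16 — holds.
[3] x4^2 + x6^2 = (-5)^2 + 3^2 = 25 + 9 = 34 — holds.
[4] x7 = -2 lies in [-4, -1] — holds.
[5] x5 + x4 = -8 + (-5) = -13; -13 > -16 — holds.
[6] x5 = -8 > -9, so we need x4 ≤ -5; x4 = -5 ≤ -5 — holds.
[7] 3 = 4*0 + 3, so 4 does not divide 3 — does not hold.
[8] x4 * x2 = -5 * 10 = -50 — holds.
[9] x4 = -5, x5 = -8; -5 ≥ -8 — holds.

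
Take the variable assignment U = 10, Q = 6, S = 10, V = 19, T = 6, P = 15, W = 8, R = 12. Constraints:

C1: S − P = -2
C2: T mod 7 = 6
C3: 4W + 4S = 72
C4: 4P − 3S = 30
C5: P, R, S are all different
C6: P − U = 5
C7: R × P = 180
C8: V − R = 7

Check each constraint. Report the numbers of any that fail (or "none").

C1: S − P = 10 − 15 = -5, not -2 — violated.
C2: 6 mod 7 = 6 — OK.
C3: 4W + 4S = 4(8) + 4(10) = 72 — OK.
C4: 4P − 3S = 4(15) − 3(10) = 30 — OK.
C5: values 15, 12, 10 are pairwise distinct — OK.
C6: P − U = 15 − 10 = 5 — OK.
C7: R × P = 12 × 15 = 180 — OK.
C8: V − R = 19 − 12 = 7 — OK.

The assignment fails constraint 1.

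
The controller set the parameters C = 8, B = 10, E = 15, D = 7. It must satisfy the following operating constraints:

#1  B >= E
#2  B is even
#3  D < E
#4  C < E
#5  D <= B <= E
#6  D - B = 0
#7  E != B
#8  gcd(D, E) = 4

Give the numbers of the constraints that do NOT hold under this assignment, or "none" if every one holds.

No — constraints 1, 6, and 8 are not satisfied.

#1 B = 10, E = 15; 10 < 15 (want ≥)  false
#2 B = 10 is even  true
#3 D = 7, E = 15; 7 < 15  true
#4 C = 8, E = 15; 8 < 15  true
#5 values 7 <= 10 <= 15  true
#6 D - B = 7 - 10 = -3, not 0  false
#7 E = 15, B = 10; distinct  true
#8 gcd(7, 15) = 1, not 4  false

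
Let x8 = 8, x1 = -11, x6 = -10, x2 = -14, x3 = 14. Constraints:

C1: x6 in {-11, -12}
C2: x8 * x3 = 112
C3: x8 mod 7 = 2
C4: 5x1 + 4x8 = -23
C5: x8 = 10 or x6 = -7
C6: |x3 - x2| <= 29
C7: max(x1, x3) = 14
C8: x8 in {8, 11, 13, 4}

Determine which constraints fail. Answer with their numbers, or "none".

C1: x6 = -10 is not in {-11, -12} — violated.
C2: x8 * x3 = 8 * 14 = 112 — satisfied.
C3: 8 mod 7 = 1, not 2 — violated.
C4: 5x1 + 4x8 = 5(-11) + 4(8) = -23 — satisfied.
C5: x8 = 8 ≠ 10 and x6 = -10 ≠ -7; both disjuncts false — violated.
C6: |14 - (-14)| = 28; 28 ≤ 29 — satisfied.
C7: max(-11, 14) = 14 — satisfied.
C8: x8 = 8 is in {8, 11, 13, 4} — satisfied.

The assignment fails constraints 1, 3, 5.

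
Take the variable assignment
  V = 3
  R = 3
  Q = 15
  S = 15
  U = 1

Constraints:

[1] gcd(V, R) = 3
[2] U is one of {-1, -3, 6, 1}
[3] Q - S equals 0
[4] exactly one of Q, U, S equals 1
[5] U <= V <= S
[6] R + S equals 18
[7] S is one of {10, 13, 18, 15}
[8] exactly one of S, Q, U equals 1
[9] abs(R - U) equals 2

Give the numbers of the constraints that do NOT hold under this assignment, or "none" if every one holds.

[1] gcd(3, 3) = 3  ✓
[2] U = 1 is in {-1, -3, 6, 1}  ✓
[3] Q - S = 15 - 15 = 0  ✓
[4] Q=15, U=1, S=15; 1 of them equals 1  ✓
[5] values 1 <= 3 <= 15  ✓
[6] R + S = 3 + 15 = 18  ✓
[7] S = 15 is in {10, 13, 18, 15}  ✓
[8] S=15, Q=15, U=1; 1 of them equals 1  ✓
[9] abs(3 - 1) = 2  ✓

None — every constraint holds.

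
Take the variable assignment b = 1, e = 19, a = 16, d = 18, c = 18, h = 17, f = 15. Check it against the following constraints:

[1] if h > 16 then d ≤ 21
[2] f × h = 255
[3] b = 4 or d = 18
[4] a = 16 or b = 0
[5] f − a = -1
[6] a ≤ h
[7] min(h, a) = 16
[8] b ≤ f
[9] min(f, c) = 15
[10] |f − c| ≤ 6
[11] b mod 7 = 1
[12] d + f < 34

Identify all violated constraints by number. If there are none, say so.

[1] h = 17 > 16, so we need d ≤ 21; d = 18 ≤ 21 — holds.
[2] f × h = 15 × 17 = 255 — holds.
[3] b = 1 ≠ 4, but d = 18 = 18 (second disjunct) — holds.
[4] a = 16 = 16 (first disjunct) — holds.
[5] f − a = 15 − 16 = -1 — holds.
[6] a = 16, h = 17; 16 ≤ 17 — holds.
[7] min(17, 16) = 16 — holds.
[8] b = 1, f = 15; 1 ≤ 15 — holds.
[9] min(15, 18) = 15 — holds.
[10] |15 − 18| = 3; 3 ≤ 6 — holds.
[11] 1 mod 7 = 1 — holds.
[12] d + f = 18 + 15 = 33; 33 < 34 — holds.

All constraints are satisfied.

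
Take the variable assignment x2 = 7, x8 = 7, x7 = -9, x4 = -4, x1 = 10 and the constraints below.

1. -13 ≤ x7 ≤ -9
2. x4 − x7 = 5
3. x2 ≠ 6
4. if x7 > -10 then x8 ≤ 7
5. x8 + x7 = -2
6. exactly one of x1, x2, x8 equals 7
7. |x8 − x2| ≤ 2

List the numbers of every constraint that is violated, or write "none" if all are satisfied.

Violated: 6.

1. x7 = -9 lies in [-13, -9]  yes
2. x4 − x7 = -4 − (-9) = 5  yes
3. x2 = 7, and 7 ≠ 6  yes
4. x7 = -9 > -10, so we need x8 ≤ 7; x8 = 7 ≤ 7  yes
5. x8 + x7 = 7 + (-9) = -2  yes
6. x1=10, x2=7, x8=7; 2 of them equal 7, not exactly one  no
7. |7 − 7| = 0; 0 ≤ 2  yes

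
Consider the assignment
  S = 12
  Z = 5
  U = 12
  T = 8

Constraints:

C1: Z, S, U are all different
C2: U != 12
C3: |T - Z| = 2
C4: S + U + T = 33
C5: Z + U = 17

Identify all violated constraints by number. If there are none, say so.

C1: S = U = 12, not all different  ✘
C2: U = 12, but 12 is required to differ  ✘
C3: |8 - 5| = 3, not 2  ✘
C4: S + U + T = 12 + 12 + 8 = 32, not 33  ✘
C5: Z + U = 5 + 12 = 17  ✔

Constraints 1, 2, 3, and 4 do not hold.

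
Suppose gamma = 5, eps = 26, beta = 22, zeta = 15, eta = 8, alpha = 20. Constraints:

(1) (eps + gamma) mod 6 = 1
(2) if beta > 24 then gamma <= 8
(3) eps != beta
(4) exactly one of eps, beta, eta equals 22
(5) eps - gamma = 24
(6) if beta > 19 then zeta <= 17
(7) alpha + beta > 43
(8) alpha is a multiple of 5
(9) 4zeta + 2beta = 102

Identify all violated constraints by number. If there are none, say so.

Constraints 5, 7, and 9 do not hold.

(1) eps + gamma = 31; 31 mod 6 = 1 — satisfied.
(2) beta = 22, not > 24; antecedent false, conditional vacuously true — satisfied.
(3) eps = 26, beta = 22; distinct — satisfied.
(4) eps=26, beta=22, eta=8; 1 of them equals 22 — satisfied.
(5) eps - gamma = 26 - 5 = 21, not 24 — violated.
(6) beta = 22 > 19, so we need zeta ≤ 17; zeta = 15 ≤ 17 — satisfied.
(7) alpha + beta = 20 + 22 = 42; 42 ≤ 43, bound 43 not met — violated.
(8) 20 / 5 = 4, so 5 divides 20 — satisfied.
(9) 4zeta + 2beta = 4(15) + 2(22) = 104, not 102 — violated.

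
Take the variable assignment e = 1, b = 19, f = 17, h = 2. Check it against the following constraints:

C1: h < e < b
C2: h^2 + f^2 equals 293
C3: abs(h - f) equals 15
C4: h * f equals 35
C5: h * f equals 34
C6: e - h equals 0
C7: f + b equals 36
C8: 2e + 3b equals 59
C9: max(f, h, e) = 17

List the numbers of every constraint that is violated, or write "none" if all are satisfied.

No — constraints 1, 4, and 6 are not satisfied.

C1: values 2, 1, 19; h = 2 is not < e = 1  fails
C2: h^2 + f^2 = 2^2 + 17^2 = 4 + 289 = 293  holds
C3: abs(2 - 17) = 15  holds
C4: h * f = 2 * 17 = 34, not 35  fails
C5: h * f = 2 * 17 = 34  holds
C6: e - h = 1 - 2 = -1, not 0  fails
C7: f + b = 17 + 19 = 36  holds
C8: 2e + 3b = 2(1) + 3(19) = 59  holds
C9: max(17, 2, 1) = 17  holds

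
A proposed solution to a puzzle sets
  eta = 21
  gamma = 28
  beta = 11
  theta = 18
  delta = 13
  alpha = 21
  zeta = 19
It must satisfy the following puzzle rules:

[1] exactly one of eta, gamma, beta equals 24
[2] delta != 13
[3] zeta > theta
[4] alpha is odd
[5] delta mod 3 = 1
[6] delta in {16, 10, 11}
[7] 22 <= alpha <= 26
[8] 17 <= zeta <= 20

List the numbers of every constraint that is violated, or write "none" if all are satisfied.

No — constraints 1, 2, 6, and 7 are not satisfied.

[1] eta=21, gamma=28, beta=11; 0 of them equal 24, not exactly one  FAIL
[2] delta = 13, but 13 is required to differ  FAIL
[3] zeta = 19, theta = 18; 19 > 18  OK
[4] alpha = 21 is odd  OK
[5] 13 mod 3 = 1  OK
[6] delta = 13 is not in {16, 10, 11}  FAIL
[7] alpha = 21 is outside [22, 26]  FAIL
[8] zeta = 19 lies in [17, 20]  OK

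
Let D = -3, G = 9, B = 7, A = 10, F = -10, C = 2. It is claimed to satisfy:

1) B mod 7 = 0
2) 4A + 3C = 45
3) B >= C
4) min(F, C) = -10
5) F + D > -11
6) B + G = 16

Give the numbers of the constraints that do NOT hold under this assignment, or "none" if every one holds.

1) 7 mod 7 = 0 — holds.
2) 4A + 3C = 4(10) + 3(2) = 46, not 45 — fails.
3) B = 7, C = 2; 7 ≥ 2 — holds.
4) min(-10, 2) = -10 — holds.
5) F + D = -10 + (-3) = -13; -13 ≤ -11, bound -11 not met — fails.
6) B + G = 7 + 9 = 16 — holds.

Constraints 2, 5 are violated.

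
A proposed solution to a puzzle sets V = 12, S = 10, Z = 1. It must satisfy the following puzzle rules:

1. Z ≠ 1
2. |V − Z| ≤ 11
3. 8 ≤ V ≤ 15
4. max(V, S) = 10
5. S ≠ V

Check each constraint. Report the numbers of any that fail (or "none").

1. Z = 1, but 1 is required to differ  false
2. |12 − 1| = 11; 11 ≤ 11  true
3. V = 12 lies in [8, 15]  true
4. max(12, 10) = 12, not 10  false
5. S = 10, V = 12; distinct  true

Constraints 1, 4 do not hold.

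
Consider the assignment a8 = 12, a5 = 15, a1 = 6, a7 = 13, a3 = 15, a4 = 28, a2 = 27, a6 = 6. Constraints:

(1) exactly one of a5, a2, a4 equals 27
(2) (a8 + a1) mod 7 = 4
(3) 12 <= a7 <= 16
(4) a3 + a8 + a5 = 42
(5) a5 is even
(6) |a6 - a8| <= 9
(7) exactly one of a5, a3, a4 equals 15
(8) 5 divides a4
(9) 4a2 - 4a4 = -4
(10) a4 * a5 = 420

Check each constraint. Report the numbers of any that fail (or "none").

No — constraints 5, 7, 8 are not satisfied.

(1) a5=15, a2=27, a4=28; 1 of them equals 27  ✓
(2) a8 + a1 = 18; 18 mod 7 = 4  ✓
(3) a7 = 13 lies in [12, 16]  ✓
(4) a3 + a8 + a5 = 15 + 12 + 15 = 42  ✓
(5) a5 = 15 is odd  ✗
(6) |6 - 12| = 6; 6 ≤ 9  ✓
(7) a5=15, a3=15, a4=28; 2 of them equal 15, not exactly one  ✗
(8) 28 = 5*5 + 3, so 5 does not divide 28  ✗
(9) 4a2 - 4a4 = 4(27) - 4(28) = -4  ✓
(10) a4 * a5 = 28 * 15 = 420  ✓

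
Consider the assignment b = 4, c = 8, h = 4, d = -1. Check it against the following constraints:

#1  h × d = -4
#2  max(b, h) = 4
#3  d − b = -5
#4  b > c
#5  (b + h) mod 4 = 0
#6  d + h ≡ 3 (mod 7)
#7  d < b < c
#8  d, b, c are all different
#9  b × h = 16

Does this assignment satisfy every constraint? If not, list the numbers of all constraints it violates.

#1 h × d = 4 × (-1) = -4 — OK.
#2 max(4, 4) = 4 — OK.
#3 d − b = -1 − 4 = -5 — OK.
#4 b = 4, c = 8; 4 ≤ 8 (want >) — violated.
#5 b + h = 8; 8 mod 4 = 0 — OK.
#6 d + h = 3; 3 mod 7 = 3 — OK.
#7 values -1 < 4 < 8 — OK.
#8 values -1, 4, 8 are pairwise distinct — OK.
#9 b × h = 4 × 4 = 16 — OK.

No — constraint 4 is not satisfied.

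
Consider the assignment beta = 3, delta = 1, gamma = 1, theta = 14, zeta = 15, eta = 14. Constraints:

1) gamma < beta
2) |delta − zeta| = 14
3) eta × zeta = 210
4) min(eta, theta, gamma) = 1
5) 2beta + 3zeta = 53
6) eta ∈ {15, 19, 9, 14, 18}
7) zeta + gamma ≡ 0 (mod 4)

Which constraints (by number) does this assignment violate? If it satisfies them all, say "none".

1) gamma = 1, beta = 3; 1 < 3 — satisfied.
2) |1 − 15| = 14 — satisfied.
3) eta × zeta = 14 × 15 = 210 — satisfied.
4) min(14, 14, 1) = 1 — satisfied.
5) 2beta + 3zeta = 2(3) + 3(15) = 51, not 53 — violated.
6) eta = 14 is in {15, 19, 9, 14, 18} — satisfied.
7) zeta + gamma = 16; 16 mod 4 = 0 — satisfied.

Constraint 5 is violated.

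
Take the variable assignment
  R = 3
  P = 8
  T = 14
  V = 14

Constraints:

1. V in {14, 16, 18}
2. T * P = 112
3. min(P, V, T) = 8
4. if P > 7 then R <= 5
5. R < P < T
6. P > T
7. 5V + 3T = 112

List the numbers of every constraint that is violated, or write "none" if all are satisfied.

Violated: 6.

1. V = 14 is in {14, 16, 18}  ✔
2. T * P = 14 * 8 = 112  ✔
3. min(8, 14, 14) = 8  ✔
4. P = 8 > 7, so we need R ≤ 5; R = 3 ≤ 5  ✔
5. values 3 < 8 < 14  ✔
6. P = 8, T = 14; 8 ≤ 14 (want >)  ✘
7. 5V + 3T = 5(14) + 3(14) = 112  ✔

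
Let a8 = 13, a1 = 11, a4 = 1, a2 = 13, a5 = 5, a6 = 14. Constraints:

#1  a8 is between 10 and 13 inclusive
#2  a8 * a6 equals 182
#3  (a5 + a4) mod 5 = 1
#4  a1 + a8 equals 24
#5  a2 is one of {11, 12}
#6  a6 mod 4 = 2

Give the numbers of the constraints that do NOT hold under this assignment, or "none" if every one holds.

#1 a8 = 13 lies in [10, 13]  true
#2 a8 * a6 = 13 * 14 = 182  true
#3 a5 + a4 = 6; 6 mod 5 = 1  true
#4 a1 + a8 = 11 + 13 = 24  true
#5 a2 = 13 is not in {11, 12}  false
#6 14 mod 4 = 2  true

Constraint 5 is violated.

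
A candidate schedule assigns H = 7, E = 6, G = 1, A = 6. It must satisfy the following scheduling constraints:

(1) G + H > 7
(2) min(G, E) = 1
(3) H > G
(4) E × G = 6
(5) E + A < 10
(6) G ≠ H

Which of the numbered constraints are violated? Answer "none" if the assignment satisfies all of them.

No — constraint 5 is not satisfied.

(1) G + H = 1 + 7 = 8; 8 > 7 — holds.
(2) min(1, 6) = 1 — holds.
(3) H = 7, G = 1; 7 > 1 — holds.
(4) E × G = 6 × 1 = 6 — holds.
(5) E + A = 6 + 6 = 12; 12 ≥ 10, bound 10 not met — fails.
(6) G = 1, H = 7; distinct — holds.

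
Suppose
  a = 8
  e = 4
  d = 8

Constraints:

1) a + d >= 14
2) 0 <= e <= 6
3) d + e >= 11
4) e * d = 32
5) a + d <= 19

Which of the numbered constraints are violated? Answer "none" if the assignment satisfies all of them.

1) a + d = 8 + 8 = 16; 16 ≥ 14  true
2) e = 4 lies in [0, 6]  true
3) d + e = 8 + 4 = 12; 12 ≥ 11  true
4) e * d = 4 * 8 = 32  true
5) a + d = 8 + 8 = 16; 16 ≤ 19  true

The assignment satisfies every constraint.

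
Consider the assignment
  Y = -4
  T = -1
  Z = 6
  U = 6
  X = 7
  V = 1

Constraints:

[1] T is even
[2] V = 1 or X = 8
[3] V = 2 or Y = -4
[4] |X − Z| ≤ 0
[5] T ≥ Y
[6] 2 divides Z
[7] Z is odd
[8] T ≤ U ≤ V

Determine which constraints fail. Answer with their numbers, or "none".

Violated: 1, 4, 7, and 8.

[1] T = -1 is odd  ✗
[2] V = 1 = 1 (first disjunct)  ✓
[3] V = 1 ≠ 2, but Y = -4 = -4 (second disjunct)  ✓
[4] |7 − 6| = 1; 1 > 0, exceeds bound 0  ✗
[5] T = -1, Y = -4; -1 ≥ -4  ✓
[6] 6 / 2 = 3, so 2 divides 6  ✓
[7] Z = 6 is even  ✗
[8] values -1, 6, 1; U = 6 is not ≤ V = 1  ✗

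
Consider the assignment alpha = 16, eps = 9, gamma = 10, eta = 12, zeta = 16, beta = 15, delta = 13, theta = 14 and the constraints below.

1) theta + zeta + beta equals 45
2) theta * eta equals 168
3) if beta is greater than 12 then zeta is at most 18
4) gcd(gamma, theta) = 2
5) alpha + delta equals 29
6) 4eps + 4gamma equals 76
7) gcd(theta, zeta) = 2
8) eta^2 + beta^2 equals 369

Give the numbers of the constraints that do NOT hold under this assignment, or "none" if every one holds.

All constraints are satisfied.

1) theta + zeta + beta = 14 + 16 + 15 = 45  ✓
2) theta * eta = 14 * 12 = 168  ✓
3) beta = 15 > 12, so we need zeta ≤ 18; zeta = 16 ≤ 18  ✓
4) gcd(10, 14) = 2  ✓
5) alpha + delta = 16 + 13 = 29  ✓
6) 4eps + 4gamma = 4(9) + 4(10) = 76  ✓
7) gcd(14, 16) = 2  ✓
8) eta^2 + beta^2 = 12^2 + 15^2 = 144 + 225 = 369  ✓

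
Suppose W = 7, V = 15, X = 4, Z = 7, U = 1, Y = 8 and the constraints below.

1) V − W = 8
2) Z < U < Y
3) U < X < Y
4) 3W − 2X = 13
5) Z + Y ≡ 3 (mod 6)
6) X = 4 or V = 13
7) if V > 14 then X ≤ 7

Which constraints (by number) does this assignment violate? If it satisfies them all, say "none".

The assignment fails constraint 2.

1) V − W = 15 − 7 = 8 — holds.
2) values 7, 1, 8; Z = 7 is not < U = 1 — fails.
3) values 1 < 4 < 8 — holds.
4) 3W − 2X = 3(7) − 2(4) = 13 — holds.
5) Z + Y = 15; 15 mod 6 = 3 — holds.
6) X = 4 = 4 (first disjunct) — holds.
7) V = 15 > 14, so we need X ≤ 7; X = 4 ≤ 7 — holds.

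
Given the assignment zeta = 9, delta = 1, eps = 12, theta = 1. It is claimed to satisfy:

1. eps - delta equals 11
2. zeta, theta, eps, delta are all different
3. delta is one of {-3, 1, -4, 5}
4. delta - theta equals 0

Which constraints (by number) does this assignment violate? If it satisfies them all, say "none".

The assignment fails constraint 2.

1. eps - delta = 12 - 1 = 11 — holds.
2. theta = delta = 1, not all different — does not hold.
3. delta = 1 is in {-3, 1, -4, 5} — holds.
4. delta - theta = 1 - 1 = 0 — holds.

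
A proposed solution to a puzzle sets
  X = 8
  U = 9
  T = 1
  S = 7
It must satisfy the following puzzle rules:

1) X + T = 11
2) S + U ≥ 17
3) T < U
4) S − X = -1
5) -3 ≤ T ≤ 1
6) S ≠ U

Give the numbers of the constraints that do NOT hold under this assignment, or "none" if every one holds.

1) X + T = 8 + 1 = 9, not 11  fails
2) S + U = 7 + 9 = 16; 16 < 17, bound 17 not met  fails
3) T = 1, U = 9; 1 < 9  holds
4) S − X = 7 − 8 = -1  holds
5) T = 1 lies in [-3, 1]  holds
6) S = 7, U = 9; distinct  holds

Constraints 1 and 2 do not hold.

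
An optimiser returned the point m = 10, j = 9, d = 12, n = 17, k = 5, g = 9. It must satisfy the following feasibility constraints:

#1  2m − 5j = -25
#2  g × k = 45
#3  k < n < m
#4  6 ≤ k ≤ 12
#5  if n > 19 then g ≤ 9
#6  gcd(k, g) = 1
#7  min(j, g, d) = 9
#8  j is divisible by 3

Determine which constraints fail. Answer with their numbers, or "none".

The assignment fails constraints 3 and 4.

#1 2m − 5j = 2(10) − 5(9) = -25 — OK.
#2 g × k = 9 × 5 = 45 — OK.
#3 values 5, 17, 10; n = 17 is not < m = 10 — violated.
#4 k = 5 is outside [6, 12] — violated.
#5 n = 17, not > 19; antecedent false, conditional vacuously true — OK.
#6 gcd(5, 9) = 1 — OK.
#7 min(9, 9, 12) = 9 — OK.
#8 9 / 3 = 3, so 3 divides 9 — OK.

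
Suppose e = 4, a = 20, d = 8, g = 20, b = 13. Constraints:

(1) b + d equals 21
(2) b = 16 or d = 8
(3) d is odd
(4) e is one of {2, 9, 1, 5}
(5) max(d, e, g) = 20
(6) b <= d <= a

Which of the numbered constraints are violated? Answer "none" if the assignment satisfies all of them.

(1) b + d = 13 + 8 = 21 — satisfied.
(2) b = 13 ≠ 16, but d = 8 = 8 (second disjunct) — satisfied.
(3) d = 8 is even — violated.
(4) e = 4 is not in {2, 9, 1, 5} — violated.
(5) max(8, 4, 20) = 20 — satisfied.
(6) values 13, 8, 20; b = 13 is not <= d = 8 — violated.

No — constraints 3, 4, 6 are not satisfied.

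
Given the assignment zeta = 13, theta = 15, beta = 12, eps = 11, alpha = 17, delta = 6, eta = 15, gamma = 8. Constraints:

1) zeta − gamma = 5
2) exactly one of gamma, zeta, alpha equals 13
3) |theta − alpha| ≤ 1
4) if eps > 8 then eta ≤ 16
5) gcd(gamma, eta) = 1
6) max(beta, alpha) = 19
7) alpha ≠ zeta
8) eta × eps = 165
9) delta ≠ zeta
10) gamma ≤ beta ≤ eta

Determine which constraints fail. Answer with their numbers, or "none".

The assignment fails constraints 3, 6.

1) zeta − gamma = 13 − 8 = 5 — OK.
2) gamma=8, zeta=13, alpha=17; 1 of them equals 13 — OK.
3) |15 − 17| = 2; 2 > 1, exceeds bound 1 — violated.
4) eps = 11 > 8, so we need eta ≤ 16; eta = 15 ≤ 16 — OK.
5) gcd(8, 15) = 1 — OK.
6) max(12, 17) = 17, not 19 — violated.
7) alpha = 17, zeta = 13; distinct — OK.
8) eta × eps = 15 × 11 = 165 — OK.
9) delta = 6, zeta = 13; distinct — OK.
10) values 8 ≤ 12 ≤ 15 — OK.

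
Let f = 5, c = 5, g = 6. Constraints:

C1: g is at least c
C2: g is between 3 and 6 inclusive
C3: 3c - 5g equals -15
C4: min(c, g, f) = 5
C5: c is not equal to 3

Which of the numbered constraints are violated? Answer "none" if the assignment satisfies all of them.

C1: g = 6, c = 5; 6 ≥ 5 — satisfied.
C2: g = 6 lies in [3, 6] — satisfied.
C3: 3c - 5g = 3(5) - 5(6) = -15 — satisfied.
C4: min(5, 6, 5) = 5 — satisfied.
C5: c = 5, and 5 ≠ 3 — satisfied.

None — every constraint holds.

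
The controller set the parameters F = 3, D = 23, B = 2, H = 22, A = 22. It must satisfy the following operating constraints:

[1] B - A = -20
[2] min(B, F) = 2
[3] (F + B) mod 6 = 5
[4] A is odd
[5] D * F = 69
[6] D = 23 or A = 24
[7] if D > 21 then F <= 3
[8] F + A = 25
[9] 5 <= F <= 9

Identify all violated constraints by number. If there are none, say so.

Violated: 4 and 9.

[1] B - A = 2 - 22 = -20 — satisfied.
[2] min(2, 3) = 2 — satisfied.
[3] F + B = 5; 5 mod 6 = 5 — satisfied.
[4] A = 22 is even — violated.
[5] D * F = 23 * 3 = 69 — satisfied.
[6] D = 23 = 23 (first disjunct) — satisfied.
[7] D = 23 > 21, so we need F ≤ 3; F = 3 ≤ 3 — satisfied.
[8] F + A = 3 + 22 = 25 — satisfied.
[9] F = 3 is outside [5, 9] — violated.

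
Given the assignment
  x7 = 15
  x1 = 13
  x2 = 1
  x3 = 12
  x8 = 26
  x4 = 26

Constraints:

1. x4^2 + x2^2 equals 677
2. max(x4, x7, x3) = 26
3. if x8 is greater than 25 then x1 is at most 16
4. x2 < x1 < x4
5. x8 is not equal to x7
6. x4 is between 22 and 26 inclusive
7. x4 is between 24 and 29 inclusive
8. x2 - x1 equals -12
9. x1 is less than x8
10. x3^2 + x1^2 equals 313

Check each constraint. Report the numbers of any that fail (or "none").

No violations.

1. x4^2 + x2^2 = 26^2 + 1^2 = 676 + 1 = 677 — OK.
2. max(26, 15, 12) = 26 — OK.
3. x8 = 26 > 25, so we need x1 ≤ 16; x1 = 13 ≤ 16 — OK.
4. values 1 < 13 < 26 — OK.
5. x8 = 26, x7 = 15; distinct — OK.
6. x4 = 26 lies in [22, 26] — OK.
7. x4 = 26 lies in [24, 29] — OK.
8. x2 - x1 = 1 - 13 = -12 — OK.
9. x1 = 13, x8 = 26; 13 < 26 — OK.
10. x3^2 + x1^2 = 12^2 + 13^2 = 144 + 169 = 313 — OK.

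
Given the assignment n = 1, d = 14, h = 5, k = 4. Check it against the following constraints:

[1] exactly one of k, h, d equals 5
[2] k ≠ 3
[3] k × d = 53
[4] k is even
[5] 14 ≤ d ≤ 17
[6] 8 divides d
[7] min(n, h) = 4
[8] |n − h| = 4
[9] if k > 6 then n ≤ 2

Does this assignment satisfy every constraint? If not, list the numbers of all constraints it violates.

[1] k=4, h=5, d=14; 1 of them equals 5  ✔
[2] k = 4, and 4 ≠ 3  ✔
[3] k × d = 4 × 14 = 56, not 53  ✘
[4] k = 4 is even  ✔
[5] d = 14 lies in [14, 17]  ✔
[6] 14 = 8×1 + 6, so 8 does not divide 14  ✘
[7] min(1, 5) = 1, not 4  ✘
[8] |1 − 5| = 4  ✔
[9] k = 4, not > 6; antecedent false, conditional vacuously true  ✔

No — constraints 3, 6, 7 are not satisfied.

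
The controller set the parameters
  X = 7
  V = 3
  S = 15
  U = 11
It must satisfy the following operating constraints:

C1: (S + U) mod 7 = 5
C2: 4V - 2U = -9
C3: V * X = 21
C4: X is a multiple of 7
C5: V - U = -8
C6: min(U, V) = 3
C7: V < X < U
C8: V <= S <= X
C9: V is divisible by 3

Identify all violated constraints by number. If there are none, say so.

Constraints 2, 8 do not hold.

C1: S + U = 26; 26 mod 7 = 5 — holds.
C2: 4V - 2U = 4(3) - 2(11) = -10, not -9 — fails.
C3: V * X = 3 * 7 = 21 — holds.
C4: 7 / 7 = 1, so 7 divides 7 — holds.
C5: V - U = 3 - 11 = -8 — holds.
C6: min(11, 3) = 3 — holds.
C7: values 3 < 7 < 11 — holds.
C8: values 3, 15, 7; S = 15 is not <= X = 7 — fails.
C9: 3 / 3 = 1, so 3 divides 3 — holds.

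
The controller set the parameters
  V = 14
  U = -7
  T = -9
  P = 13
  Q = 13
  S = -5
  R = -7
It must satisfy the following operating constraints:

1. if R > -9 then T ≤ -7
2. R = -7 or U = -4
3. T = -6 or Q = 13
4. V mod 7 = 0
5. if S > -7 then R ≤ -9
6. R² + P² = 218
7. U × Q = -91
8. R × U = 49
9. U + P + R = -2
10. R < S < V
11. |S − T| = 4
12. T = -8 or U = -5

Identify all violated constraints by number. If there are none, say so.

1. R = -7 > -9, so we need T ≤ -7; T = -9 ≤ -7 — holds.
2. R = -7 = -7 (first disjunct) — holds.
3. T = -9 ≠ -6, but Q = 13 = 13 (second disjunct) — holds.
4. 14 mod 7 = 0 — holds.
5. S = -5 > -7, so we need R ≤ -9; but R = -7 > -9 — fails.
6. R² + P² = (-7)² + 13² = 49 + 169 = 218 — holds.
7. U × Q = -7 × 13 = -91 — holds.
8. R × U = -7 × (-7) = 49 — holds.
9. U + P + R = -7 + 13 + (-7) = -1, not -2 — fails.
10. values -7 < -5 < 14 — holds.
11. |-5 − (-9)| = 4 — holds.
12. T = -9 ≠ -8 and U = -7 ≠ -5; both disjuncts false — fails.

Constraints 5, 9, and 12 do not hold.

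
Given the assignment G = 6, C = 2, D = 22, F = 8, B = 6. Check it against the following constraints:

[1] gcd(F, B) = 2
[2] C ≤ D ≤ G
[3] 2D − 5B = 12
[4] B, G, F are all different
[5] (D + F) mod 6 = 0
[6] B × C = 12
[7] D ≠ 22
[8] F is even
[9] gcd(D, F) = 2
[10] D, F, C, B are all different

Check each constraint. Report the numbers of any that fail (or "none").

Constraints 2, 3, 4, 7 are violated.

[1] gcd(8, 6) = 2  ✔
[2] values 2, 22, 6; D = 22 is not ≤ G = 6  ✘
[3] 2D − 5B = 2(22) − 5(6) = 14, not 12  ✘
[4] B = G = 6, not all different  ✘
[5] D + F = 30; 30 mod 6 = 0  ✔
[6] B × C = 6 × 2 = 12  ✔
[7] D = 22, but 22 is required to differ  ✘
[8] F = 8 is even  ✔
[9] gcd(22, 8) = 2  ✔
[10] values 22, 8, 2, 6 are pairwise distinct  ✔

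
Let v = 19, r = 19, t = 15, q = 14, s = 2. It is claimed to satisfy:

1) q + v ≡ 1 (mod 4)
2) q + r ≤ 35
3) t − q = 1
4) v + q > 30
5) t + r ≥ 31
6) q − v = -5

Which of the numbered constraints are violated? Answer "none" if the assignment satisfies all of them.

Yes — all constraints hold.

1) q + v = 33; 33 mod 4 = 1  true
2) q + r = 14 + 19 = 33; 33 ≤ 35  true
3) t − q = 15 − 14 = 1  true
4) v + q = 19 + 14 = 33; 33 > 30  true
5) t + r = 15 + 19 = 34; 34 ≥ 31  true
6) q − v = 14 − 19 = -5  true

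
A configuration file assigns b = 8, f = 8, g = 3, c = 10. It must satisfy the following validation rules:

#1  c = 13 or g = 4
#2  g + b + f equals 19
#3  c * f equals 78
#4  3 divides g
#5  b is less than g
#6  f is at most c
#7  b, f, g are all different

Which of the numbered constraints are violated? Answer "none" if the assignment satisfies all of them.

The assignment fails constraints 1, 3, 5, and 7.

#1 c = 10 ≠ 13 and g = 3 ≠ 4; both disjuncts false — fails.
#2 g + b + f = 3 + 8 + 8 = 19 — holds.
#3 c * f = 10 * 8 = 80, not 78 — fails.
#4 3 / 3 = 1, so 3 divides 3 — holds.
#5 b = 8, g = 3; 8 ≥ 3 (want <) — fails.
#6 f = 8, c = 10; 8 ≤ 10 — holds.
#7 b = f = 8, not all different — fails.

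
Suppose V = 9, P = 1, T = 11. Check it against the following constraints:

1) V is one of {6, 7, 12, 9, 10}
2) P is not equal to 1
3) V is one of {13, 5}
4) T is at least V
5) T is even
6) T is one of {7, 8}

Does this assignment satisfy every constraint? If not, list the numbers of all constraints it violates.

The assignment fails constraints 2, 3, 5, 6.

1) V = 9 is in {6, 7, 12, 9, 10}  ✔
2) P = 1, but 1 is required to differ  ✘
3) V = 9 is not in {13, 5}  ✘
4) T = 11, V = 9; 11 ≥ 9  ✔
5) T = 11 is odd  ✘
6) T = 11 is not in {7, 8}  ✘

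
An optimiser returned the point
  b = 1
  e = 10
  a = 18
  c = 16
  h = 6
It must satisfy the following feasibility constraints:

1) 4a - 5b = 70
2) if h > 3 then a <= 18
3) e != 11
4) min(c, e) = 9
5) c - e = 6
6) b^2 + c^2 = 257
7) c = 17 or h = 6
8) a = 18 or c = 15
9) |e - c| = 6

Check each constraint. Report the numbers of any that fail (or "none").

1) 4a - 5b = 4(18) - 5(1) = 67, not 70  false
2) h = 6 > 3, so we need a ≤ 18; a = 18 ≤ 18  true
3) e = 10, and 10 ≠ 11  true
4) min(16, 10) = 10, not 9  false
5) c - e = 16 - 10 = 6  true
6) b^2 + c^2 = 1^2 + 16^2 = 1 + 256 = 257  true
7) c = 16 ≠ 17, but h = 6 = 6 (second disjunct)  true
8) a = 18 = 18 (first disjunct)  true
9) |10 - 16| = 6  true

Constraints 1 and 4 do not hold.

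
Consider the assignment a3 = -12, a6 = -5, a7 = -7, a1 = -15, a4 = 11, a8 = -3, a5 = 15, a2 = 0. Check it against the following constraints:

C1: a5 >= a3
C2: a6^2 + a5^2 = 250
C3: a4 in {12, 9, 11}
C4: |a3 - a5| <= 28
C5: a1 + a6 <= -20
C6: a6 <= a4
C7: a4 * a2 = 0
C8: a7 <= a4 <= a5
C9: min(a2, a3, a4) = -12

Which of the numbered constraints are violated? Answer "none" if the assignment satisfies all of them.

Yes — all constraints hold.

C1: a5 = 15, a3 = -12; 15 ≥ -12  true
C2: a6^2 + a5^2 = (-5)^2 + 15^2 = 25 + 225 = 250  true
C3: a4 = 11 is in {12, 9, 11}  true
C4: |-12 - 15| = 27; 27 ≤ 28  true
C5: a1 + a6 = -15 + (-5) = -20; -20 ≤ -20  true
C6: a6 = -5, a4 = 11; -5 ≤ 11  true
C7: a4 * a2 = 11 * 0 = 0  true
C8: values -7 <= 11 <= 15  true
C9: min(0, -12, 11) = -12  true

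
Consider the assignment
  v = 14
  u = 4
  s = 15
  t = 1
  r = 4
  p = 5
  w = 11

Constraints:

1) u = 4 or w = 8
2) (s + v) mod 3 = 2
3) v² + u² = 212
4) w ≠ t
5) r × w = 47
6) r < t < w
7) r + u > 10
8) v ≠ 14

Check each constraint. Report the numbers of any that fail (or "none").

No — constraints 5, 6, 7, 8 are not satisfied.

1) u = 4 = 4 (first disjunct)  OK
2) s + v = 29; 29 mod 3 = 2  OK
3) v² + u² = 14² + 4² = 196 + 16 = 212  OK
4) w = 11, t = 1; distinct  OK
5) r × w = 4 × 11 = 44, not 47  FAIL
6) values 4, 1, 11; r = 4 is not < t = 1  FAIL
7) r + u = 4 + 4 = 8; 8 ≤ 10, bound 10 not met  FAIL
8) v = 14, but 14 is required to differ  FAIL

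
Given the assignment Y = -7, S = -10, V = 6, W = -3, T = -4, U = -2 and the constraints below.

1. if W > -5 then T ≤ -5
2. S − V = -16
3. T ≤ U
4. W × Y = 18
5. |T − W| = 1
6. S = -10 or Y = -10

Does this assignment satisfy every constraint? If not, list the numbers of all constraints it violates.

1. W = -3 > -5, so we need T ≤ -5; but T = -4 > -5  no
2. S − V = -10 − 6 = -16  yes
3. T = -4, U = -2; -4 ≤ -2  yes
4. W × Y = -3 × (-7) = 21, not 18  no
5. |-4 − (-3)| = 1  yes
6. S = -10 = -10 (first disjunct)  yes

No — constraints 1 and 4 are not satisfied.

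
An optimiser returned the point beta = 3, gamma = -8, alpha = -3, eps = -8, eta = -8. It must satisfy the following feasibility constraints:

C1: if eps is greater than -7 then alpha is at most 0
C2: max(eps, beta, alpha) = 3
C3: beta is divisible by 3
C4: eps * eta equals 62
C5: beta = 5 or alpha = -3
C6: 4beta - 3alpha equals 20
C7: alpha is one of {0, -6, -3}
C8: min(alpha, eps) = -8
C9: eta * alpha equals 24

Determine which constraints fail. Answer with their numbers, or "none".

Constraints 4 and 6 do not hold.

C1: eps = -8, not > -7; antecedent false, conditional vacuously true  ✔
C2: max(-8, 3, -3) = 3  ✔
C3: 3 / 3 = 1, so 3 divides 3  ✔
C4: eps * eta = -8 * (-8) = 64, not 62  ✘
C5: beta = 3 ≠ 5, but alpha = -3 = -3 (second disjunct)  ✔
C6: 4beta - 3alpha = 4(3) - 3(-3) = 21, not 20  ✘
C7: alpha = -3 is in {0, -6, -3}  ✔
C8: min(-3, -8) = -8  ✔
C9: eta * alpha = -8 * (-3) = 24  ✔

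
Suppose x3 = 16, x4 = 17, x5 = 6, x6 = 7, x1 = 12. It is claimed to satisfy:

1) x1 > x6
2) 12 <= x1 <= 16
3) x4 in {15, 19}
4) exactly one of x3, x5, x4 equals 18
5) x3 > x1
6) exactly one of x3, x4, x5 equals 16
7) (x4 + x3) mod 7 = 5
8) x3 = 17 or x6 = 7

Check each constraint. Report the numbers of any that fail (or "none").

1) x1 = 12, x6 = 7; 12 > 7  holds
2) x1 = 12 lies in [12, 16]  holds
3) x4 = 17 is not in {15, 19}  fails
4) x3=16, x5=6, x4=17; 0 of them equal 18, not exactly one  fails
5) x3 = 16, x1 = 12; 16 > 12  holds
6) x3=16, x4=17, x5=6; 1 of them equals 16  holds
7) x4 + x3 = 33; 33 mod 7 = 5  holds
8) x3 = 16 ≠ 17, but x6 = 7 = 7 (second disjunct)  holds

Constraints 3, 4 are violated.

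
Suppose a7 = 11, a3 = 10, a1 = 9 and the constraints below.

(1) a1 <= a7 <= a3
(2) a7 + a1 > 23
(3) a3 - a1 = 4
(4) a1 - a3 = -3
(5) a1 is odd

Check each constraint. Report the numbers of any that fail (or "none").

Violated: 1, 2, 3, and 4.

(1) values 9, 11, 10; a7 = 11 is not <= a3 = 10 — violated.
(2) a7 + a1 = 11 + 9 = 20; 20 ≤ 23, bound 23 not met — violated.
(3) a3 - a1 = 10 - 9 = 1, not 4 — violated.
(4) a1 - a3 = 9 - 10 = -1, not -3 — violated.
(5) a1 = 9 is odd — OK.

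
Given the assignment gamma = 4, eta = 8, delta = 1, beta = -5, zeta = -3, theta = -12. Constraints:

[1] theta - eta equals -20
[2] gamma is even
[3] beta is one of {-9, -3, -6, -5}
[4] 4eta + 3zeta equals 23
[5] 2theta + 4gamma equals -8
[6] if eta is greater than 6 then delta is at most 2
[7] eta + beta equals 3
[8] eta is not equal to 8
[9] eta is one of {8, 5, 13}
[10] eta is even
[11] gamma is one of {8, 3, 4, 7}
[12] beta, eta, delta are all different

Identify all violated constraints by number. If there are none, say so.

Constraint 8 does not hold.

[1] theta - eta = -12 - 8 = -20  OK
[2] gamma = 4 is even  OK
[3] beta = -5 is in {-9, -3, -6, -5}  OK
[4] 4eta + 3zeta = 4(8) + 3(-3) = 23  OK
[5] 2theta + 4gamma = 2(-12) + 4(4) = -8  OK
[6] eta = 8 > 6, so we need delta ≤ 2; delta = 1 ≤ 2  OK
[7] eta + beta = 8 + (-5) = 3  OK
[8] eta = 8, but 8 is required to differ  FAIL
[9] eta = 8 is in {8, 5, 13}  OK
[10] eta = 8 is even  OK
[11] gamma = 4 is in {8, 3, 4, 7}  OK
[12] values -5, 8, 1 are pairwise distinct  OK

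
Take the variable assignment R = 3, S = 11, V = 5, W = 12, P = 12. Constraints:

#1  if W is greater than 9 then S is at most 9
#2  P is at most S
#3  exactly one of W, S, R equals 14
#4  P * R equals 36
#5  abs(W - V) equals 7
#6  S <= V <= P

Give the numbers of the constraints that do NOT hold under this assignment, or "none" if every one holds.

Violated: 1, 2, 3, 6.

#1 W = 12 > 9, so we need S ≤ 9; but S = 11 > 9 — violated.
#2 P = 12, S = 11; 12 > 11 (want ≤) — violated.
#3 W=12, S=11, R=3; 0 of them equal 14, not exactly one — violated.
#4 P * R = 12 * 3 = 36 — OK.
#5 abs(12 - 5) = 7 — OK.
#6 values 11, 5, 12; S = 11 is not <= V = 5 — violated.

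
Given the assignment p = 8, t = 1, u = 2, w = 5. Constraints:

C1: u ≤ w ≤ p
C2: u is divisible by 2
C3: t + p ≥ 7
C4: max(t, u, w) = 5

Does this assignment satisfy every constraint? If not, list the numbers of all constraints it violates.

C1: values 2 ≤ 5 ≤ 8  ✓
C2: 2 / 2 = 1, so 2 divides 2  ✓
C3: t + p = 1 + 8 = 9; 9 ≥ 7  ✓
C4: max(1, 2, 5) = 5  ✓

None — every constraint holds.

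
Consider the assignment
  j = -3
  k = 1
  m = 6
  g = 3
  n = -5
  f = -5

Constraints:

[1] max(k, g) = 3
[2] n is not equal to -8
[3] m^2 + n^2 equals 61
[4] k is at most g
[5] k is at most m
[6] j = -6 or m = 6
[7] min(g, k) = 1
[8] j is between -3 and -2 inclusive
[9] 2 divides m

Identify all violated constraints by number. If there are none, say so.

[1] max(1, 3) = 3  OK
[2] n = -5, and -5 ≠ -8  OK
[3] m^2 + n^2 = 6^2 + (-5)^2 = 36 + 25 = 61  OK
[4] k = 1, g = 3; 1 ≤ 3  OK
[5] k = 1, m = 6; 1 ≤ 6  OK
[6] j = -3 ≠ -6, but m = 6 = 6 (second disjunct)  OK
[7] min(3, 1) = 1  OK
[8] j = -3 lies in [-3, -2]  OK
[9] 6 / 2 = 3, so 2 divides 6  OK

All constraints are satisfied.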